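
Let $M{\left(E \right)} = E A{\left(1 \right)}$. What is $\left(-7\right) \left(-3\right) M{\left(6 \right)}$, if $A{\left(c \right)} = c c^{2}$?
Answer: $126$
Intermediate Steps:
$A{\left(c \right)} = c^{3}$
$M{\left(E \right)} = E$ ($M{\left(E \right)} = E 1^{3} = E 1 = E$)
$\left(-7\right) \left(-3\right) M{\left(6 \right)} = \left(-7\right) \left(-3\right) 6 = 21 \cdot 6 = 126$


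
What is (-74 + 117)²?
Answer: 1849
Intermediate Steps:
(-74 + 117)² = 43² = 1849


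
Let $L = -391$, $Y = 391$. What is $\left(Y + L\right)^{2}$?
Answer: $0$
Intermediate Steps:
$\left(Y + L\right)^{2} = \left(391 - 391\right)^{2} = 0^{2} = 0$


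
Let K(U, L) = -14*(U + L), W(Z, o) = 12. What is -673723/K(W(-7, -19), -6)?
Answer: 673723/84 ≈ 8020.5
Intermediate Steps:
K(U, L) = -14*L - 14*U (K(U, L) = -14*(L + U) = -14*L - 14*U)
-673723/K(W(-7, -19), -6) = -673723/(-14*(-6) - 14*12) = -673723/(84 - 168) = -673723/(-84) = -673723*(-1/84) = 673723/84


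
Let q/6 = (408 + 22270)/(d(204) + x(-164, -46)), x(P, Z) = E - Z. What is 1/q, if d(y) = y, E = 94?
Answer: 86/34017 ≈ 0.0025281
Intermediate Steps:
x(P, Z) = 94 - Z
q = 34017/86 (q = 6*((408 + 22270)/(204 + (94 - 1*(-46)))) = 6*(22678/(204 + (94 + 46))) = 6*(22678/(204 + 140)) = 6*(22678/344) = 6*(22678*(1/344)) = 6*(11339/172) = 34017/86 ≈ 395.55)
1/q = 1/(34017/86) = 86/34017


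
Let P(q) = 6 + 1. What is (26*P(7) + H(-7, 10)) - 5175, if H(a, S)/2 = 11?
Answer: -4971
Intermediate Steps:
H(a, S) = 22 (H(a, S) = 2*11 = 22)
P(q) = 7
(26*P(7) + H(-7, 10)) - 5175 = (26*7 + 22) - 5175 = (182 + 22) - 5175 = 204 - 5175 = -4971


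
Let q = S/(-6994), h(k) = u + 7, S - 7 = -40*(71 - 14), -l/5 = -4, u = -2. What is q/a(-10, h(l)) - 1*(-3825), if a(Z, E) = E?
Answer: 133762523/34970 ≈ 3825.1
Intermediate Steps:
l = 20 (l = -5*(-4) = 20)
S = -2273 (S = 7 - 40*(71 - 14) = 7 - 40*57 = 7 - 2280 = -2273)
h(k) = 5 (h(k) = -2 + 7 = 5)
q = 2273/6994 (q = -2273/(-6994) = -2273*(-1/6994) = 2273/6994 ≈ 0.32499)
q/a(-10, h(l)) - 1*(-3825) = (2273/6994)/5 - 1*(-3825) = (2273/6994)*(⅕) + 3825 = 2273/34970 + 3825 = 133762523/34970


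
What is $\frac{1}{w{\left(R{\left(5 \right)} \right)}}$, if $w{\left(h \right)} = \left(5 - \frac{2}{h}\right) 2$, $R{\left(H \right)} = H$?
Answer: $\frac{5}{46} \approx 0.1087$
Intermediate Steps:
$w{\left(h \right)} = 10 - \frac{4}{h}$
$\frac{1}{w{\left(R{\left(5 \right)} \right)}} = \frac{1}{10 - \frac{4}{5}} = \frac{1}{\frac{46}{5}} = \frac{5}{46}$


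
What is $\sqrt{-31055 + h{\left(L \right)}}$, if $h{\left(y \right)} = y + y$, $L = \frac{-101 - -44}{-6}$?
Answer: $2 i \sqrt{7759} \approx 176.17 i$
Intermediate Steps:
$L = \frac{19}{2}$ ($L = \left(-101 + 44\right) \left(- \frac{1}{6}\right) = \left(-57\right) \left(- \frac{1}{6}\right) = \frac{19}{2} \approx 9.5$)
$h{\left(y \right)} = 2 y$
$\sqrt{-31055 + h{\left(L \right)}} = \sqrt{-31055 + 2 \cdot \frac{19}{2}} = \sqrt{-31055 + 19} = \sqrt{-31036} = 2 i \sqrt{7759}$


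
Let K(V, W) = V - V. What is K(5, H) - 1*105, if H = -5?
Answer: -105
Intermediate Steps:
K(V, W) = 0
K(5, H) - 1*105 = 0 - 1*105 = 0 - 105 = -105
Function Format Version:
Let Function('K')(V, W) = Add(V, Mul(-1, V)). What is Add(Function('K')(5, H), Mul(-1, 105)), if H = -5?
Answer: -105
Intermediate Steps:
Function('K')(V, W) = 0
Add(Function('K')(5, H), Mul(-1, 105)) = Add(0, Mul(-1, 105)) = Add(0, -105) = -105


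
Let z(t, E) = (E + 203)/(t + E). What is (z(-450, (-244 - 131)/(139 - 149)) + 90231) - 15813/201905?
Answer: 24842667989/275325 ≈ 90230.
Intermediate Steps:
z(t, E) = (203 + E)/(E + t)
(z(-450, (-244 - 131)/(139 - 149)) + 90231) - 15813/201905 = ((203 + (-244 - 131)/(139 - 149))/((-244 - 131)/(139 - 149) - 450) + 90231) - 15813/201905 = ((203 - 375/(-10))/(-375/(-10) - 450) + 90231) - 15813*1/201905 = ((203 - 375*(-⅒))/(-375*(-⅒) - 450) + 90231) - 15813/201905 = ((203 + 75/2)/(75/2 - 450) + 90231) - 15813/201905 = ((481/2)/(-825/2) + 90231) - 15813/201905 = (-2/825*481/2 + 90231) - 15813/201905 = (-481/825 + 90231) - 15813/201905 = 74440094/825 - 15813/201905 = 24842667989/275325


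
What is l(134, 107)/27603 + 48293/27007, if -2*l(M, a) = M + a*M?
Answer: 126401003/82830469 ≈ 1.5260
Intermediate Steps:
l(M, a) = -M/2 - M*a/2 (l(M, a) = -(M + a*M)/2 = -(M + M*a)/2 = -M/2 - M*a/2)
l(134, 107)/27603 + 48293/27007 = -1/2*134*(1 + 107)/27603 + 48293/27007 = -1/2*134*108*(1/27603) + 48293*(1/27007) = -7236*1/27603 + 48293/27007 = -804/3067 + 48293/27007 = 126401003/82830469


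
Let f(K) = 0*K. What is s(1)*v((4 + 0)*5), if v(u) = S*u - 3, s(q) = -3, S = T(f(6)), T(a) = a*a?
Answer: 9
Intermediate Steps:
f(K) = 0
T(a) = a²
S = 0 (S = 0² = 0)
v(u) = -3 (v(u) = 0*u - 3 = 0 - 3 = -3)
s(1)*v((4 + 0)*5) = -3*(-3) = 9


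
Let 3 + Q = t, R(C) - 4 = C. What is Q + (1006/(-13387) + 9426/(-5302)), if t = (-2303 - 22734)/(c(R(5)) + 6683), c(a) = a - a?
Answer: -185411564023/21561142361 ≈ -8.5993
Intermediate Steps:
R(C) = 4 + C
c(a) = 0
t = -25037/6683 (t = (-2303 - 22734)/(0 + 6683) = -25037/6683 ≈ -3.7464)
Q = -45086/6683 (Q = -3 - 25037/6683 = -45086/6683 ≈ -6.7464)
Q + (1006/(-13387) + 9426/(-5302)) = -45086/6683 + (1006/(-13387) + 9426/(-5302)) = -45086/6683 + (1006*(-1/13387) + 9426*(-1/5302)) = -45086/6683 + (-1006/13387 - 4713/2651) = -45086/6683 - 5978167/3226267 = -185411564023/21561142361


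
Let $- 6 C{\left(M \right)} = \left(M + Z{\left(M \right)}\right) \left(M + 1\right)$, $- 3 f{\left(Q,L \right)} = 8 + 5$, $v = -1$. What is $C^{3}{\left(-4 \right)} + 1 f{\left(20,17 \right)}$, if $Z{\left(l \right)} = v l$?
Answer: $- \frac{13}{3} \approx -4.3333$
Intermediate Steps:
$Z{\left(l \right)} = - l$
$f{\left(Q,L \right)} = - \frac{13}{3}$ ($f{\left(Q,L \right)} = - \frac{8 + 5}{3} = \left(- \frac{1}{3}\right) 13 = - \frac{13}{3}$)
$C{\left(M \right)} = 0$ ($C{\left(M \right)} = - \frac{\left(M - M\right) \left(M + 1\right)}{6} = - \frac{0 \left(1 + M\right)}{6} = \left(- \frac{1}{6}\right) 0 = 0$)
$C^{3}{\left(-4 \right)} + 1 f{\left(20,17 \right)} = 0^{3} + 1 \left(- \frac{13}{3}\right) = 0 - \frac{13}{3} = - \frac{13}{3}$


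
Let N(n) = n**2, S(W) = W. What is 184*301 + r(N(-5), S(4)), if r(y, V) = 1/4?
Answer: 221537/4 ≈ 55384.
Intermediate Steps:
r(y, V) = 1/4
184*301 + r(N(-5), S(4)) = 184*301 + 1/4 = 55384 + 1/4 = 221537/4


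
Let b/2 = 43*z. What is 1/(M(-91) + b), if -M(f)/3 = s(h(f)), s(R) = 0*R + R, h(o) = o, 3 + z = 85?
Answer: 1/7325 ≈ 0.00013652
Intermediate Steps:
z = 82 (z = -3 + 85 = 82)
b = 7052 (b = 2*(43*82) = 2*3526 = 7052)
s(R) = R (s(R) = 0 + R = R)
M(f) = -3*f
1/(M(-91) + b) = 1/(-3*(-91) + 7052) = 1/(273 + 7052) = 1/7325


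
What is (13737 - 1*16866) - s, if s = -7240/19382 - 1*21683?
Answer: 179810434/9691 ≈ 18554.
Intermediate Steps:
s = -210133573/9691 (s = -7240*1/19382 - 21683 = -3620/9691 - 21683 = -210133573/9691 ≈ -21683.)
(13737 - 1*16866) - s = (13737 - 1*16866) - 1*(-210133573/9691) = (13737 - 16866) + 210133573/9691 = -3129 + 210133573/9691 = 179810434/9691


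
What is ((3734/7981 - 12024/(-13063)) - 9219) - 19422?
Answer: -2985845712937/104255803 ≈ -28640.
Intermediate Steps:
((3734/7981 - 12024/(-13063)) - 9219) - 19422 = ((3734*(1/7981) - 12024*(-1/13063)) - 9219) - 19422 = ((3734/7981 + 12024/13063) - 9219) - 19422 = (144740786/104255803 - 9219) - 19422 = -960989507071/104255803 - 19422 = -2985845712937/104255803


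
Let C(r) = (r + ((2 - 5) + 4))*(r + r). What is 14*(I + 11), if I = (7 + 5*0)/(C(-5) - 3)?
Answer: 5796/37 ≈ 156.65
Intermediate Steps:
C(r) = 2*r*(1 + r) (C(r) = (r + (-3 + 4))*(2*r) = (r + 1)*(2*r) = (1 + r)*(2*r) = 2*r*(1 + r))
I = 7/37 (I = (7 + 5*0)/(2*(-5)*(1 - 5) - 3) = (7 + 0)/(2*(-5)*(-4) - 3) = 7/(40 - 3) = 7/37 ≈ 0.18919)
14*(I + 11) = 14*(7/37 + 11) = 14*(414/37) = 5796/37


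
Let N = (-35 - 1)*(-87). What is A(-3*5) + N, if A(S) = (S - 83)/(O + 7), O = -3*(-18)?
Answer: 190954/61 ≈ 3130.4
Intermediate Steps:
O = 54
A(S) = -83/61 + S/61 (A(S) = (S - 83)/(54 + 7) = (-83 + S)/61 = (-83 + S)*(1/61) = -83/61 + S/61)
N = 3132 (N = -36*(-87) = 3132)
A(-3*5) + N = (-83/61 + (-3*5)/61) + 3132 = (-83/61 + (1/61)*(-15)) + 3132 = (-83/61 - 15/61) + 3132 = -98/61 + 3132 = 190954/61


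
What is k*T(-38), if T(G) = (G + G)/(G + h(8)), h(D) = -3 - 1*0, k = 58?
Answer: 4408/41 ≈ 107.51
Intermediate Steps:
h(D) = -3 (h(D) = -3 + 0 = -3)
T(G) = 2*G/(-3 + G) (T(G) = (G + G)/(G - 3) = (2*G)/(-3 + G) = 2*G/(-3 + G))
k*T(-38) = 58*(2*(-38)/(-3 - 38)) = 58*(2*(-38)/(-41)) = 58*(2*(-38)*(-1/41)) = 58*(76/41) = 4408/41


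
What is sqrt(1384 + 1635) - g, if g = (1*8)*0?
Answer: sqrt(3019) ≈ 54.945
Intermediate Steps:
g = 0 (g = 8*0 = 0)
sqrt(1384 + 1635) - g = sqrt(1384 + 1635) - 1*0 = sqrt(3019) + 0 = sqrt(3019)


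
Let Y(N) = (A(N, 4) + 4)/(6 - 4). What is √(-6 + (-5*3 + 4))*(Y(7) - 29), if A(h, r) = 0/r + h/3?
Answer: -155*I*√17/6 ≈ -106.51*I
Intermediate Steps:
A(h, r) = h/3 (A(h, r) = 0 + h*(⅓) = 0 + h/3 = h/3)
Y(N) = 2 + N/6 (Y(N) = (N/3 + 4)/(6 - 4) = (4 + N/3)/2 = (4 + N/3)*(½) = 2 + N/6)
√(-6 + (-5*3 + 4))*(Y(7) - 29) = √(-6 + (-5*3 + 4))*((2 + (⅙)*7) - 29) = √(-6 + (-15 + 4))*((2 + 7/6) - 29) = √(-6 - 11)*(19/6 - 29) = √(-17)*(-155/6) = (I*√17)*(-155/6) = -155*I*√17/6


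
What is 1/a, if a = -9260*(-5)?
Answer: 1/46300 ≈ 2.1598e-5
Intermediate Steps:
a = 46300
1/a = 1/46300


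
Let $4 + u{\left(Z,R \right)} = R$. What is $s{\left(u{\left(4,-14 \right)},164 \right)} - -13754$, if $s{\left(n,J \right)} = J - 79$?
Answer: $13839$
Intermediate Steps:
$u{\left(Z,R \right)} = -4 + R$
$s{\left(n,J \right)} = -79 + J$
$s{\left(u{\left(4,-14 \right)},164 \right)} - -13754 = \left(-79 + 164\right) - -13754 = 85 + 13754 = 13839$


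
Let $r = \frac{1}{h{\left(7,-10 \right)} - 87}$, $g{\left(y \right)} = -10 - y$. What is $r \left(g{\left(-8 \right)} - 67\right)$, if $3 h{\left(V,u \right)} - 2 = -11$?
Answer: $\frac{23}{30} \approx 0.76667$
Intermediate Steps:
$h{\left(V,u \right)} = -3$ ($h{\left(V,u \right)} = \frac{2}{3} + \frac{1}{3} \left(-11\right) = \frac{2}{3} - \frac{11}{3} = -3$)
$r = - \frac{1}{90}$ ($r = \frac{1}{-3 - 87} = \frac{1}{-90} = - \frac{1}{90} \approx -0.011111$)
$r \left(g{\left(-8 \right)} - 67\right) = - \frac{\left(-10 - -8\right) - 67}{90} = - \frac{\left(-10 + 8\right) - 67}{90} = - \frac{-2 - 67}{90} = \left(- \frac{1}{90}\right) \left(-69\right) = \frac{23}{30}$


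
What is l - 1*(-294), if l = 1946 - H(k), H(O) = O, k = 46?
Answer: 2194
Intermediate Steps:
l = 1900 (l = 1946 - 1*46 = 1946 - 46 = 1900)
l - 1*(-294) = 1900 - 1*(-294) = 1900 + 294 = 2194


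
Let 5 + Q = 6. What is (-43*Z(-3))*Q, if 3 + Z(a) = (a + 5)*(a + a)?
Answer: 645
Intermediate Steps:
Q = 1 (Q = -5 + 6 = 1)
Z(a) = -3 + 2*a*(5 + a) (Z(a) = -3 + (a + 5)*(a + a) = -3 + (5 + a)*(2*a) = -3 + 2*a*(5 + a))
(-43*Z(-3))*Q = -43*(-3 + 2*(-3)² + 10*(-3))*1 = -43*(-3 + 2*9 - 30)*1 = -43*(-3 + 18 - 30)*1 = -43*(-15)*1 = 645*1 = 645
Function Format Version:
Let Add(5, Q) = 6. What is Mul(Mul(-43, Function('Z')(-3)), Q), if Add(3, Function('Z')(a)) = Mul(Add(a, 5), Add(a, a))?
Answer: 645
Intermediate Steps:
Q = 1 (Q = Add(-5, 6) = 1)
Function('Z')(a) = Add(-3, Mul(2, a, Add(5, a))) (Function('Z')(a) = Add(-3, Mul(Add(a, 5), Add(a, a))) = Add(-3, Mul(Add(5, a), Mul(2, a))) = Add(-3, Mul(2, a, Add(5, a))))
Mul(Mul(-43, Function('Z')(-3)), Q) = Mul(Mul(-43, Add(-3, Mul(2, Pow(-3, 2)), Mul(10, -3))), 1) = Mul(Mul(-43, Add(-3, Mul(2, 9), -30)), 1) = Mul(Mul(-43, Add(-3, 18, -30)), 1) = Mul(Mul(-43, -15), 1) = Mul(645, 1) = 645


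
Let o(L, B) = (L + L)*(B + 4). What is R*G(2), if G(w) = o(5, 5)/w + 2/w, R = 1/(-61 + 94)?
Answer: 46/33 ≈ 1.3939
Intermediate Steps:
R = 1/33 ≈ 0.030303
o(L, B) = 2*L*(4 + B) (o(L, B) = (2*L)*(4 + B) = 2*L*(4 + B))
G(w) = 92/w (G(w) = (2*5*(4 + 5))/w + 2/w = (2*5*9)/w + 2/w = 90/w + 2/w = 92/w)
R*G(2) = (92/2)/33 = (92*(1/2))/33 = (1/33)*46 = 46/33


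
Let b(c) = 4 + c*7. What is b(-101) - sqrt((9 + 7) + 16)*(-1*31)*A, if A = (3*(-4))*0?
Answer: -703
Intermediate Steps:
A = 0 (A = -12*0 = 0)
b(c) = 4 + 7*c
b(-101) - sqrt((9 + 7) + 16)*(-1*31)*A = (4 + 7*(-101)) - sqrt((9 + 7) + 16)*(-1*31)*0 = (4 - 707) - sqrt(16 + 16)*(-31)*0 = -703 - sqrt(32)*(-31)*0 = -703 - (4*sqrt(2))*(-31)*0 = -703 - (-124*sqrt(2))*0 = -703 - 1*0 = -703 + 0 = -703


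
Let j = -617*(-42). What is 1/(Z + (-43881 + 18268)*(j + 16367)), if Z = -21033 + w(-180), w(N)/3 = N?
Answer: -1/1082964826 ≈ -9.2339e-10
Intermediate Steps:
j = 25914
w(N) = 3*N
Z = -21573 (Z = -21033 + 3*(-180) = -21033 - 540 = -21573)
1/(Z + (-43881 + 18268)*(j + 16367)) = 1/(-21573 + (-43881 + 18268)*(25914 + 16367)) = 1/(-21573 - 25613*42281) = 1/(-21573 - 1082943253) = 1/(-1082964826) = -1/1082964826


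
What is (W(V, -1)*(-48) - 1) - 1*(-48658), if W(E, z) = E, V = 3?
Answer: 48513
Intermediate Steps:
(W(V, -1)*(-48) - 1) - 1*(-48658) = (3*(-48) - 1) - 1*(-48658) = (-144 - 1) + 48658 = -145 + 48658 = 48513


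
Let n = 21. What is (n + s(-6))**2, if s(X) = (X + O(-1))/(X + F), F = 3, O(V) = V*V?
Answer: 4624/9 ≈ 513.78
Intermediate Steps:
O(V) = V**2
s(X) = (1 + X)/(3 + X) (s(X) = (X + (-1)**2)/(X + 3) = (X + 1)/(3 + X) = (1 + X)/(3 + X))
(n + s(-6))**2 = (21 + (1 - 6)/(3 - 6))**2 = (21 - 5/(-3))**2 = (21 - 1/3*(-5))**2 = (21 + 5/3)**2 = (68/3)**2 = 4624/9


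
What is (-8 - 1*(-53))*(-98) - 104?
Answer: -4514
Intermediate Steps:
(-8 - 1*(-53))*(-98) - 104 = (-8 + 53)*(-98) - 104 = 45*(-98) - 104 = -4410 - 104 = -4514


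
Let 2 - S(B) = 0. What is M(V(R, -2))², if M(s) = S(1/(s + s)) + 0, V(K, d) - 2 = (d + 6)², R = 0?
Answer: 4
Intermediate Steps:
S(B) = 2 (S(B) = 2 - 1*0 = 2 + 0 = 2)
V(K, d) = 2 + (6 + d)² (V(K, d) = 2 + (d + 6)² = 2 + (6 + d)²)
M(s) = 2 (M(s) = 2 + 0 = 2)
M(V(R, -2))² = 2² = 4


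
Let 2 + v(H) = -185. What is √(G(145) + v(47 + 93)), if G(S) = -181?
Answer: 4*I*√23 ≈ 19.183*I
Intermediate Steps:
v(H) = -187 (v(H) = -2 - 185 = -187)
√(G(145) + v(47 + 93)) = √(-181 - 187) = √(-368) = 4*I*√23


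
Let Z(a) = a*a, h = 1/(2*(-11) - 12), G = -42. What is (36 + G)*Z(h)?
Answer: -3/578 ≈ -0.0051903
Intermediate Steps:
h = -1/34 (h = 1/(-22 - 12) = 1/(-34) = -1/34 ≈ -0.029412)
Z(a) = a**2
(36 + G)*Z(h) = (36 - 42)*(-1/34)**2 = -6*1/1156 = -3/578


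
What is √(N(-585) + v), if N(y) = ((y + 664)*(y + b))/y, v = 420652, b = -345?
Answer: √640002714/39 ≈ 648.67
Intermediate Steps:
N(y) = (-345 + y)*(664 + y)/y (N(y) = ((y + 664)*(y - 345))/y = ((664 + y)*(-345 + y))/y = ((-345 + y)*(664 + y))/y = (-345 + y)*(664 + y)/y)
√(N(-585) + v) = √((319 - 585 - 229080/(-585)) + 420652) = √((319 - 585 - 229080*(-1/585)) + 420652) = √((319 - 585 + 15272/39) + 420652) = √(4898/39 + 420652) = √(16410326/39) = √640002714/39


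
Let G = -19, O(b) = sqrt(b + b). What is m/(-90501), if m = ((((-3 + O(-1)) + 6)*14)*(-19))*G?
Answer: -5054/30167 - 5054*I*sqrt(2)/90501 ≈ -0.16753 - 0.078976*I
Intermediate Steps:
O(b) = sqrt(2)*sqrt(b) (O(b) = sqrt(2*b) = sqrt(2)*sqrt(b))
m = 15162 + 5054*I*sqrt(2) (m = ((((-3 + sqrt(2)*sqrt(-1)) + 6)*14)*(-19))*(-19) = ((((-3 + sqrt(2)*I) + 6)*14)*(-19))*(-19) = ((((-3 + I*sqrt(2)) + 6)*14)*(-19))*(-19) = (((3 + I*sqrt(2))*14)*(-19))*(-19) = ((42 + 14*I*sqrt(2))*(-19))*(-19) = (-798 - 266*I*sqrt(2))*(-19) = 15162 + 5054*I*sqrt(2) ≈ 15162.0 + 7147.4*I)
m/(-90501) = (15162 + 5054*I*sqrt(2))/(-90501) = (15162 + 5054*I*sqrt(2))*(-1/90501) = -5054/30167 - 5054*I*sqrt(2)/90501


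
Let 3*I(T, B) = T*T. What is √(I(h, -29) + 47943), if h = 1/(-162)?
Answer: √11323944831/486 ≈ 218.96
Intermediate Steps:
h = -1/162 ≈ -0.0061728
I(T, B) = T²/3 (I(T, B) = (T*T)/3 = T²/3)
√(I(h, -29) + 47943) = √((-1/162)²/3 + 47943) = √((⅓)*(1/26244) + 47943) = √(1/78732 + 47943) = √(3774648277/78732) = √11323944831/486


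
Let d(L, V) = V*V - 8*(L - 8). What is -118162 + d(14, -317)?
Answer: -17721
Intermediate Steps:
d(L, V) = 64 + V² - 8*L (d(L, V) = V² - 8*(-8 + L) = V² + (64 - 8*L) = 64 + V² - 8*L)
-118162 + d(14, -317) = -118162 + (64 + (-317)² - 8*14) = -118162 + (64 + 100489 - 112) = -118162 + 100441 = -17721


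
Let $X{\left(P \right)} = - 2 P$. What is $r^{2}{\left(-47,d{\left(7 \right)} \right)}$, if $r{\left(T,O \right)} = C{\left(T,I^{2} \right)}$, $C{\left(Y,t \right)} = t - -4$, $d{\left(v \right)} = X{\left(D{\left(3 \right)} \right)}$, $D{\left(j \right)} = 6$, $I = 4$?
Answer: $400$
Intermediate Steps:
$d{\left(v \right)} = -12$ ($d{\left(v \right)} = \left(-2\right) 6 = -12$)
$C{\left(Y,t \right)} = 4 + t$ ($C{\left(Y,t \right)} = t + 4 = 4 + t$)
$r{\left(T,O \right)} = 20$ ($r{\left(T,O \right)} = 4 + 4^{2} = 4 + 16 = 20$)
$r^{2}{\left(-47,d{\left(7 \right)} \right)} = 20^{2} = 400$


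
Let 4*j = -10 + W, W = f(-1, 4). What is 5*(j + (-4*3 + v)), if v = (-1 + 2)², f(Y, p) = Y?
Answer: -275/4 ≈ -68.750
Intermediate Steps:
W = -1
j = -11/4 (j = (-10 - 1)/4 = (¼)*(-11) = -11/4 ≈ -2.7500)
v = 1 (v = 1² = 1)
5*(j + (-4*3 + v)) = 5*(-11/4 + (-4*3 + 1)) = 5*(-11/4 + (-12 + 1)) = 5*(-11/4 - 11) = 5*(-55/4) = -275/4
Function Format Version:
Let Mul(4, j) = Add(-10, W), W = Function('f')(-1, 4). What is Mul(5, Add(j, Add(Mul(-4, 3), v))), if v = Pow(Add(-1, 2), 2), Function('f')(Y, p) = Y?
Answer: Rational(-275, 4) ≈ -68.750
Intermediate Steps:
W = -1
j = Rational(-11, 4) (j = Mul(Rational(1, 4), Add(-10, -1)) = Mul(Rational(1, 4), -11) = Rational(-11, 4) ≈ -2.7500)
v = 1 (v = Pow(1, 2) = 1)
Mul(5, Add(j, Add(Mul(-4, 3), v))) = Mul(5, Add(Rational(-11, 4), Add(Mul(-4, 3), 1))) = Mul(5, Add(Rational(-11, 4), Add(-12, 1))) = Mul(5, Add(Rational(-11, 4), -11)) = Mul(5, Rational(-55, 4)) = Rational(-275, 4)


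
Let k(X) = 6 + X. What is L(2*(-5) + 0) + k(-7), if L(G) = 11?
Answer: 10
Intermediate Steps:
L(2*(-5) + 0) + k(-7) = 11 + (6 - 7) = 11 - 1 = 10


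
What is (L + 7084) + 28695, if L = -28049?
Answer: 7730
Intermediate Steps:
(L + 7084) + 28695 = (-28049 + 7084) + 28695 = -20965 + 28695 = 7730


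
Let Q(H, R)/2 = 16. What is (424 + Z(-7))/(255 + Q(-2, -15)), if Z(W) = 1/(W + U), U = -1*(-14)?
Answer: 2969/2009 ≈ 1.4778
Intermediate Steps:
U = 14
Q(H, R) = 32 (Q(H, R) = 2*16 = 32)
Z(W) = 1/(14 + W) (Z(W) = 1/(W + 14) = 1/(14 + W))
(424 + Z(-7))/(255 + Q(-2, -15)) = (424 + 1/(14 - 7))/(255 + 32) = (424 + 1/7)/287 = (424 + 1/7)*(1/287) = (2969/7)*(1/287) = 2969/2009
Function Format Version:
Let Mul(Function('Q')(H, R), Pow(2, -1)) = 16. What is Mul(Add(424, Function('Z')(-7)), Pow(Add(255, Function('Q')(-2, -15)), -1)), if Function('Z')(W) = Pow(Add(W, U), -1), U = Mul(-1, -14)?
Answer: Rational(2969, 2009) ≈ 1.4778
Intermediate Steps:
U = 14
Function('Q')(H, R) = 32 (Function('Q')(H, R) = Mul(2, 16) = 32)
Function('Z')(W) = Pow(Add(14, W), -1) (Function('Z')(W) = Pow(Add(W, 14), -1) = Pow(Add(14, W), -1))
Mul(Add(424, Function('Z')(-7)), Pow(Add(255, Function('Q')(-2, -15)), -1)) = Mul(Add(424, Pow(Add(14, -7), -1)), Pow(Add(255, 32), -1)) = Mul(Add(424, Pow(7, -1)), Pow(287, -1)) = Mul(Add(424, Rational(1, 7)), Rational(1, 287)) = Mul(Rational(2969, 7), Rational(1, 287)) = Rational(2969, 2009)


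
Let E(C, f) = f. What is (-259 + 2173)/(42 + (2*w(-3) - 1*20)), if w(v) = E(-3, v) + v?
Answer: 957/5 ≈ 191.40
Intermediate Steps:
w(v) = 2*v (w(v) = v + v = 2*v)
(-259 + 2173)/(42 + (2*w(-3) - 1*20)) = (-259 + 2173)/(42 + (2*(2*(-3)) - 1*20)) = 1914/(42 + (2*(-6) - 20)) = 1914/(42 + (-12 - 20)) = 1914/(42 - 32) = 1914/10 = 1914*(1/10) = 957/5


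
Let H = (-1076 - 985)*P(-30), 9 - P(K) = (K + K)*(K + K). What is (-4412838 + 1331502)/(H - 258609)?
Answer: -513556/1190407 ≈ -0.43141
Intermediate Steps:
P(K) = 9 - 4*K² (P(K) = 9 - (K + K)*(K + K) = 9 - 2*K*2*K = 9 - 4*K²)
H = 7401051 (H = (-1076 - 985)*(9 - 4*(-30)²) = -2061*(9 - 4*900) = -2061*(9 - 3600) = -2061*(-3591) = 7401051)
(-4412838 + 1331502)/(H - 258609) = (-4412838 + 1331502)/(7401051 - 258609) = -3081336/7142442 = -3081336*1/7142442 = -513556/1190407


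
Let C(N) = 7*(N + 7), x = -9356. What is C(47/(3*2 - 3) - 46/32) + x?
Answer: -441955/48 ≈ -9207.4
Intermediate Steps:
C(N) = 49 + 7*N (C(N) = 7*(7 + N) = 49 + 7*N)
C(47/(3*2 - 3) - 46/32) + x = (49 + 7*(47/(3*2 - 3) - 46/32)) - 9356 = (49 + 7*(47/(6 - 3) - 46*1/32)) - 9356 = (49 + 7*(47/3 - 23/16)) - 9356 = (49 + 7*(683/48)) - 9356 = (49 + 4781/48) - 9356 = 7133/48 - 9356 = -441955/48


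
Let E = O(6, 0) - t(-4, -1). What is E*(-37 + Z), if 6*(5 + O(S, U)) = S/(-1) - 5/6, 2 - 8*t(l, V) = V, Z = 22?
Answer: 2345/24 ≈ 97.708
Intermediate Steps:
t(l, V) = ¼ - V/8
O(S, U) = -185/36 - S/6 (O(S, U) = -5 + (S/(-1) - 5/6)/6 = -5 + (S*(-1) - 5*⅙)/6 = -5 + (-S - ⅚)/6 = -5 + (-⅚ - S)/6 = -5 + (-5/36 - S/6) = -185/36 - S/6)
E = -469/72 (E = (-185/36 - ⅙*6) - (¼ - ⅛*(-1)) = (-185/36 - 1) - (¼ + ⅛) = -221/36 - 1*3/8 = -221/36 - 3/8 = -469/72 ≈ -6.5139)
E*(-37 + Z) = -469*(-37 + 22)/72 = -469/72*(-15) = 2345/24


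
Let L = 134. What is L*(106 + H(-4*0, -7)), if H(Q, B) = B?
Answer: 13266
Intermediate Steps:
L*(106 + H(-4*0, -7)) = 134*(106 - 7) = 134*99 = 13266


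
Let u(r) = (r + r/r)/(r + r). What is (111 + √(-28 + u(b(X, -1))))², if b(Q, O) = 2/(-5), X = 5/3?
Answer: (222 + I*√115)²/4 ≈ 12292.0 + 1190.3*I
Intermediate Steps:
X = 5/3 (X = 5*(⅓) = 5/3 ≈ 1.6667)
b(Q, O) = -⅖ (b(Q, O) = 2*(-⅕) = -⅖)
u(r) = (1 + r)/(2*r) (u(r) = (r + 1)/((2*r)) = (1 + r)*(1/(2*r)) = (1 + r)/(2*r))
(111 + √(-28 + u(b(X, -1))))² = (111 + √(-28 + (1 - ⅖)/(2*(-⅖))))² = (111 + √(-28 + (½)*(-5/2)*(⅗)))² = (111 + √(-28 - ¾))² = (111 + √(-115/4))² = (111 + I*√115/2)²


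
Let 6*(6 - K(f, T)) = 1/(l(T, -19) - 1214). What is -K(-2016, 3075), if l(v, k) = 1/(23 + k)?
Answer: -87392/14565 ≈ -6.0001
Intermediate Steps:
K(f, T) = 87392/14565 (K(f, T) = 6 - 1/(6*(1/(23 - 19) - 1214)) = 6 - 1/(6*(1/4 - 1214)) = 6 - 1/(6*(¼ - 1214)) = 6 - 1/(6*(-4855/4)) = 6 - ⅙*(-4/4855) = 6 + 2/14565 = 87392/14565)
-K(-2016, 3075) = -1*87392/14565 = -87392/14565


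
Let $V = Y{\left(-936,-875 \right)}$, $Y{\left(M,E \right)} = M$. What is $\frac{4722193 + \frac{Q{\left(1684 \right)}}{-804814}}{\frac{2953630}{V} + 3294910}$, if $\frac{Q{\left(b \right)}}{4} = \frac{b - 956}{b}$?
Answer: $\frac{53485882853270868}{37284031144656365} \approx 1.4346$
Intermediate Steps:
$V = -936$
$Q{\left(b \right)} = \frac{4 \left(-956 + b\right)}{b}$ ($Q{\left(b \right)} = 4 \frac{b - 956}{b} = 4 \frac{-956 + b}{b} = \frac{4 \left(-956 + b\right)}{b}$)
$\frac{4722193 + \frac{Q{\left(1684 \right)}}{-804814}}{\frac{2953630}{V} + 3294910} = \frac{4722193 + \frac{4 - \frac{3824}{1684}}{-804814}}{\frac{2953630}{-936} + 3294910} = \frac{4722193 + \left(4 - \frac{956}{421}\right) \left(- \frac{1}{804814}\right)}{2953630 \left(- \frac{1}{936}\right) + 3294910} = \frac{4722193 + \left(4 - \frac{956}{421}\right) \left(- \frac{1}{804814}\right)}{- \frac{1476815}{468} + 3294910} = \frac{4722193 + \frac{728}{421} \left(- \frac{1}{804814}\right)}{\frac{1540541065}{468}} = \left(4722193 - \frac{364}{169413347}\right) \frac{468}{1540541065} = \frac{800002521309607}{169413347} \cdot \frac{468}{1540541065} = \frac{53485882853270868}{37284031144656365}$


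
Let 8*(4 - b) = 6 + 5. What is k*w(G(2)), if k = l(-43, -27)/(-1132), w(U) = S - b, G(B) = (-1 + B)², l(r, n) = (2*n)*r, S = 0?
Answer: 24381/4528 ≈ 5.3845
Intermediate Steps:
l(r, n) = 2*n*r
b = 21/8 (b = 4 - (6 + 5)/8 = 4 - ⅛*11 = 4 - 11/8 = 21/8 ≈ 2.6250)
w(U) = -21/8 (w(U) = 0 - 1*21/8 = 0 - 21/8 = -21/8)
k = -1161/566 (k = (2*(-27)*(-43))/(-1132) = 2322*(-1/1132) = -1161/566 ≈ -2.0512)
k*w(G(2)) = -1161/566*(-21/8) = 24381/4528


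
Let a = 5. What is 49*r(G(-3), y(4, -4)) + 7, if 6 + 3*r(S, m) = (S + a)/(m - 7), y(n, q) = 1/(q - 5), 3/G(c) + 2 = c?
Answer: -16177/160 ≈ -101.11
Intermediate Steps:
G(c) = 3/(-2 + c)
y(n, q) = 1/(-5 + q)
r(S, m) = -2 + (5 + S)/(3*(-7 + m)) (r(S, m) = -2 + ((S + 5)/(m - 7))/3 = -2 + ((5 + S)/(-7 + m))/3 = -2 + (5 + S)/(3*(-7 + m)))
49*r(G(-3), y(4, -4)) + 7 = 49*((47 + 3/(-2 - 3) - 6/(-5 - 4))/(3*(-7 + 1/(-5 - 4)))) + 7 = 49*((47 + 3/(-5) - 6/(-9))/(3*(-7 + 1/(-9)))) + 7 = 49*((47 + 3*(-1/5) - 6*(-1/9))/(3*(-7 - 1/9))) + 7 = 49*((47 - 3/5 + 2/3)/(3*(-64/9))) + 7 = 49*((1/3)*(-9/64)*(706/15)) + 7 = 49*(-353/160) + 7 = -17297/160 + 7 = -16177/160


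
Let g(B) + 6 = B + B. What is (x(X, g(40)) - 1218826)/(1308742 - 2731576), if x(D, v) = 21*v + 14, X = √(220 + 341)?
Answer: 86947/101631 ≈ 0.85552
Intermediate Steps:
g(B) = -6 + 2*B (g(B) = -6 + (B + B) = -6 + 2*B)
X = √561 ≈ 23.685
x(D, v) = 14 + 21*v
(x(X, g(40)) - 1218826)/(1308742 - 2731576) = ((14 + 21*(-6 + 2*40)) - 1218826)/(1308742 - 2731576) = ((14 + 21*(-6 + 80)) - 1218826)/(-1422834) = ((14 + 21*74) - 1218826)*(-1/1422834) = ((14 + 1554) - 1218826)*(-1/1422834) = (1568 - 1218826)*(-1/1422834) = -1217258*(-1/1422834) = 86947/101631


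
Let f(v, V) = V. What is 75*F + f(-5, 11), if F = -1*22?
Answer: -1639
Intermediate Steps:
F = -22
75*F + f(-5, 11) = 75*(-22) + 11 = -1650 + 11 = -1639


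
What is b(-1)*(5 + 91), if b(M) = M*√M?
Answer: -96*I ≈ -96.0*I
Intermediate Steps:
b(M) = M^(3/2)
b(-1)*(5 + 91) = (-1)^(3/2)*(5 + 91) = -I*96 = -96*I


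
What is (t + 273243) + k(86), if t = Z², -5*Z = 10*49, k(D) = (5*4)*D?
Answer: 284567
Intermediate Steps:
k(D) = 20*D
Z = -98 (Z = -2*49 = -⅕*490 = -98)
t = 9604 (t = (-98)² = 9604)
(t + 273243) + k(86) = (9604 + 273243) + 20*86 = 282847 + 1720 = 284567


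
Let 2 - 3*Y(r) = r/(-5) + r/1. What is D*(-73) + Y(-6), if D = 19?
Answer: -20771/15 ≈ -1384.7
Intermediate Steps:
Y(r) = ⅔ - 4*r/15 (Y(r) = ⅔ - (r/(-5) + r/1)/3 = ⅔ - (r*(-⅕) + r*1)/3 = ⅔ - (-r/5 + r)/3 = ⅔ - 4*r/15)
D*(-73) + Y(-6) = 19*(-73) + (⅔ - 4/15*(-6)) = -1387 + (⅔ + 8/5) = -1387 + 34/15 = -20771/15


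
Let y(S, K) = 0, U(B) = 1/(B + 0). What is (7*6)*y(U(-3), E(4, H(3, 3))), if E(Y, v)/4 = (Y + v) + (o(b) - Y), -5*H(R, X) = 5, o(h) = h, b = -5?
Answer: 0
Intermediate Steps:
H(R, X) = -1 (H(R, X) = -1/5*5 = -1)
E(Y, v) = -20 + 4*v (E(Y, v) = 4*((Y + v) + (-5 - Y)) = 4*(-5 + v) = -20 + 4*v)
U(B) = 1/B
(7*6)*y(U(-3), E(4, H(3, 3))) = (7*6)*0 = 42*0 = 0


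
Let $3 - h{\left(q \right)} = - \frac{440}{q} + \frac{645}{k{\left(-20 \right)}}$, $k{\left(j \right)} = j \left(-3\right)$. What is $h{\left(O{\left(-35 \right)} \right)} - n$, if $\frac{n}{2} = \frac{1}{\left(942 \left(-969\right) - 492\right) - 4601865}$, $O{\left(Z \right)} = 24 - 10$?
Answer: $\frac{3656547821}{154424340} \approx 23.679$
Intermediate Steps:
$k{\left(j \right)} = - 3 j$
$O{\left(Z \right)} = 14$ ($O{\left(Z \right)} = 24 - 10 = 14$)
$n = - \frac{2}{5515155}$ ($n = \frac{2}{\left(942 \left(-969\right) - 492\right) - 4601865} = \frac{2}{\left(-912798 - 492\right) - 4601865} = \frac{2}{-913290 - 4601865} = \frac{2}{-5515155} = 2 \left(- \frac{1}{5515155}\right) = - \frac{2}{5515155} \approx -3.6264 \cdot 10^{-7}$)
$h{\left(q \right)} = - \frac{31}{4} + \frac{440}{q}$ ($h{\left(q \right)} = 3 - \left(- \frac{440}{q} + \frac{645}{\left(-3\right) \left(-20\right)}\right) = 3 - \left(- \frac{440}{q} + \frac{645}{60}\right) = 3 - \left(- \frac{440}{q} + 645 \cdot \frac{1}{60}\right) = 3 - \left(- \frac{440}{q} + \frac{43}{4}\right) = 3 - \left(\frac{43}{4} - \frac{440}{q}\right) = - \frac{31}{4} + \frac{440}{q}$)
$h{\left(O{\left(-35 \right)} \right)} - n = \left(- \frac{31}{4} + \frac{440}{14}\right) - - \frac{2}{5515155} = \left(- \frac{31}{4} + 440 \cdot \frac{1}{14}\right) + \frac{2}{5515155} = \left(- \frac{31}{4} + \frac{220}{7}\right) + \frac{2}{5515155} = \frac{663}{28} + \frac{2}{5515155} = \frac{3656547821}{154424340}$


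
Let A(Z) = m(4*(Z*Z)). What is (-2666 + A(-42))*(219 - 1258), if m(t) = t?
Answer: -4561210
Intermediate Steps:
A(Z) = 4*Z**2 (A(Z) = 4*(Z*Z) = 4*Z**2)
(-2666 + A(-42))*(219 - 1258) = (-2666 + 4*(-42)**2)*(219 - 1258) = (-2666 + 4*1764)*(-1039) = (-2666 + 7056)*(-1039) = 4390*(-1039) = -4561210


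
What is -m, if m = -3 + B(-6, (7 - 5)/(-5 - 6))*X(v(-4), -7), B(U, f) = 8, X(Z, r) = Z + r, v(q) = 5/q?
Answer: 69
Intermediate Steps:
m = -69 (m = -3 + 8*(5/(-4) - 7) = -3 + 8*(5*(-1/4) - 7) = -3 + 8*(-5/4 - 7) = -3 + 8*(-33/4) = -3 - 66 = -69)
-m = -1*(-69) = 69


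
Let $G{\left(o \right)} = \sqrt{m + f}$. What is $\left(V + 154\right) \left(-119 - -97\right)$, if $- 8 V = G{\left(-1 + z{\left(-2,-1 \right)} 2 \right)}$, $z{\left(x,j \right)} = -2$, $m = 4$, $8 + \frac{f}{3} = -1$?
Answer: $-3388 + \frac{11 i \sqrt{23}}{4} \approx -3388.0 + 13.189 i$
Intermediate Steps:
$f = -27$ ($f = -24 + 3 \left(-1\right) = -24 - 3 = -27$)
$G{\left(o \right)} = i \sqrt{23}$ ($G{\left(o \right)} = \sqrt{4 - 27} = \sqrt{-23} = i \sqrt{23}$)
$V = - \frac{i \sqrt{23}}{8} \approx - 0.59948 i$
$\left(V + 154\right) \left(-119 - -97\right) = \left(- \frac{i \sqrt{23}}{8} + 154\right) \left(-119 - -97\right) = \left(154 - \frac{i \sqrt{23}}{8}\right) \left(-119 + 97\right) = \left(154 - \frac{i \sqrt{23}}{8}\right) \left(-22\right) = -3388 + \frac{11 i \sqrt{23}}{4}$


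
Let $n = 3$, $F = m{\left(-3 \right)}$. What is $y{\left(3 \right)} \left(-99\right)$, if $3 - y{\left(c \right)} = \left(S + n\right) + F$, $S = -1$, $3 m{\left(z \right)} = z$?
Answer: $-198$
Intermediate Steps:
$m{\left(z \right)} = \frac{z}{3}$
$F = -1$ ($F = \frac{1}{3} \left(-3\right) = -1$)
$y{\left(c \right)} = 2$ ($y{\left(c \right)} = 3 - \left(\left(-1 + 3\right) - 1\right) = 3 - \left(2 - 1\right) = 3 - 1 = 2$)
$y{\left(3 \right)} \left(-99\right) = 2 \left(-99\right) = -198$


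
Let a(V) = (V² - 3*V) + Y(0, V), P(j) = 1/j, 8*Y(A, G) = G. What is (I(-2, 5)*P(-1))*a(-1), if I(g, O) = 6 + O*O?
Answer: -961/8 ≈ -120.13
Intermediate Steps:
I(g, O) = 6 + O²
Y(A, G) = G/8
a(V) = V² - 23*V/8 (a(V) = (V² - 3*V) + V/8 = V² - 23*V/8)
(I(-2, 5)*P(-1))*a(-1) = ((6 + 5²)/(-1))*((⅛)*(-1)*(-23 + 8*(-1))) = ((6 + 25)*(-1))*((⅛)*(-1)*(-23 - 8)) = (31*(-1))*((⅛)*(-1)*(-31)) = -31*31/8 = -961/8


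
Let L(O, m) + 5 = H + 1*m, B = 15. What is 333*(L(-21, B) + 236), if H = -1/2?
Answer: 163503/2 ≈ 81752.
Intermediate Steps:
H = -½ (H = -1*½ = -½ ≈ -0.50000)
L(O, m) = -11/2 + m (L(O, m) = -5 + (-½ + 1*m) = -5 + (-½ + m) = -11/2 + m)
333*(L(-21, B) + 236) = 333*((-11/2 + 15) + 236) = 333*(19/2 + 236) = 333*(491/2) = 163503/2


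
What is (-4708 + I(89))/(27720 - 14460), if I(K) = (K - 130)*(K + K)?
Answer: -2001/2210 ≈ -0.90543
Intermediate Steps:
I(K) = 2*K*(-130 + K) (I(K) = (-130 + K)*(2*K) = 2*K*(-130 + K))
(-4708 + I(89))/(27720 - 14460) = (-4708 + 2*89*(-130 + 89))/(27720 - 14460) = (-4708 + 2*89*(-41))/13260 = (-4708 - 7298)*(1/13260) = -12006*1/13260 = -2001/2210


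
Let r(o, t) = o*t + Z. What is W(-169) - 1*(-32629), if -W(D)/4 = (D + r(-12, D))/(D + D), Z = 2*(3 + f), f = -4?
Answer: 5518015/169 ≈ 32651.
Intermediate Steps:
Z = -2 (Z = 2*(3 - 4) = 2*(-1) = -2)
r(o, t) = -2 + o*t (r(o, t) = o*t - 2 = -2 + o*t)
W(D) = -2*(-2 - 11*D)/D (W(D) = -4*(D + (-2 - 12*D))/(D + D) = -4*(-2 - 11*D)/(2*D) = -4*(-2 - 11*D)*1/(2*D) = -2*(-2 - 11*D)/D)
W(-169) - 1*(-32629) = (22 + 4/(-169)) - 1*(-32629) = (22 + 4*(-1/169)) + 32629 = (22 - 4/169) + 32629 = 3714/169 + 32629 = 5518015/169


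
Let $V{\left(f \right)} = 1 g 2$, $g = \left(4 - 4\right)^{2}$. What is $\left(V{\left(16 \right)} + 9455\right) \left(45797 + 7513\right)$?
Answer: $504046050$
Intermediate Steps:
$g = 0$ ($g = 0^{2} = 0$)
$V{\left(f \right)} = 0$ ($V{\left(f \right)} = 1 \cdot 0 \cdot 2 = 0 \cdot 2 = 0$)
$\left(V{\left(16 \right)} + 9455\right) \left(45797 + 7513\right) = \left(0 + 9455\right) \left(45797 + 7513\right) = 9455 \cdot 53310 = 504046050$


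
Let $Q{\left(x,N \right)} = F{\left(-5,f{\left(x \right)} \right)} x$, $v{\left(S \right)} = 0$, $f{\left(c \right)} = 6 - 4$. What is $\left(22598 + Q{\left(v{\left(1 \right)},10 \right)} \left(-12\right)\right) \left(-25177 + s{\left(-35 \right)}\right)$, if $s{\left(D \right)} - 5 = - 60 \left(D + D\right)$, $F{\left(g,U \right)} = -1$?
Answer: $-473925256$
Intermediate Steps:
$f{\left(c \right)} = 2$
$s{\left(D \right)} = 5 - 120 D$ ($s{\left(D \right)} = 5 - 60 \left(D + D\right) = 5 - 60 \cdot 2 D = 5 - 120 D$)
$Q{\left(x,N \right)} = - x$
$\left(22598 + Q{\left(v{\left(1 \right)},10 \right)} \left(-12\right)\right) \left(-25177 + s{\left(-35 \right)}\right) = \left(22598 + \left(-1\right) 0 \left(-12\right)\right) \left(-25177 + \left(5 - -4200\right)\right) = \left(22598 + 0 \left(-12\right)\right) \left(-25177 + \left(5 + 4200\right)\right) = \left(22598 + 0\right) \left(-25177 + 4205\right) = 22598 \left(-20972\right) = -473925256$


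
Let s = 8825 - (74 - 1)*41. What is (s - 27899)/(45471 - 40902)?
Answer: -22067/4569 ≈ -4.8297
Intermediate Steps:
s = 5832 (s = 8825 - 73*41 = 8825 - 1*2993 = 8825 - 2993 = 5832)
(s - 27899)/(45471 - 40902) = (5832 - 27899)/(45471 - 40902) = -22067/4569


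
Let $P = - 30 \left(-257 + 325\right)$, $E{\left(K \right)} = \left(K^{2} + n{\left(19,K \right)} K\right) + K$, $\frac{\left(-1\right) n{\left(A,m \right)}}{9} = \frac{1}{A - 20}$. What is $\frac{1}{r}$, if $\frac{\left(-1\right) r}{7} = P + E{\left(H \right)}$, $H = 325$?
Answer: $- \frac{1}{747845} \approx -1.3372 \cdot 10^{-6}$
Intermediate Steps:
$n{\left(A,m \right)} = - \frac{9}{-20 + A}$ ($n{\left(A,m \right)} = - \frac{9}{A - 20} = - \frac{9}{-20 + A}$)
$E{\left(K \right)} = K^{2} + 10 K$ ($E{\left(K \right)} = \left(K^{2} + - \frac{9}{-20 + 19} K\right) + K = \left(K^{2} + - \frac{9}{-1} K\right) + K = \left(K^{2} + \left(-9\right) \left(-1\right) K\right) + K = \left(K^{2} + 9 K\right) + K = K^{2} + 10 K$)
$P = -2040$ ($P = \left(-30\right) 68 = -2040$)
$r = -747845$ ($r = - 7 \left(-2040 + 325 \left(10 + 325\right)\right) = - 7 \left(-2040 + 325 \cdot 335\right) = - 7 \left(-2040 + 108875\right) = \left(-7\right) 106835 = -747845$)
$\frac{1}{r} = \frac{1}{-747845} = - \frac{1}{747845}$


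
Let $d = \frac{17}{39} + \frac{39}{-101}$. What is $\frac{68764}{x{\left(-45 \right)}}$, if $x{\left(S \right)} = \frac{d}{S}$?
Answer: $- \frac{3047190705}{49} \approx -6.2188 \cdot 10^{7}$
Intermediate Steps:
$d = \frac{196}{3939}$ ($d = 17 \cdot \frac{1}{39} + 39 \left(- \frac{1}{101}\right) = \frac{17}{39} - \frac{39}{101} = \frac{196}{3939} \approx 0.049759$)
$x{\left(S \right)} = \frac{196}{3939 S}$
$\frac{68764}{x{\left(-45 \right)}} = \frac{68764}{\frac{196}{3939} \frac{1}{-45}} = \frac{68764}{\frac{196}{3939} \left(- \frac{1}{45}\right)} = \frac{68764}{- \frac{196}{177255}} = 68764 \left(- \frac{177255}{196}\right) = - \frac{3047190705}{49}$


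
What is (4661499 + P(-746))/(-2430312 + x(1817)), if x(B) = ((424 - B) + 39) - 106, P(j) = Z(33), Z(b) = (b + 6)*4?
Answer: -4661655/2431772 ≈ -1.9170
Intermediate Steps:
Z(b) = 24 + 4*b (Z(b) = (6 + b)*4 = 24 + 4*b)
P(j) = 156 (P(j) = 24 + 4*33 = 24 + 132 = 156)
x(B) = 357 - B (x(B) = (463 - B) - 106 = 357 - B)
(4661499 + P(-746))/(-2430312 + x(1817)) = (4661499 + 156)/(-2430312 + (357 - 1*1817)) = 4661655/(-2430312 + (357 - 1817)) = 4661655/(-2430312 - 1460) = 4661655/(-2431772) = 4661655*(-1/2431772) = -4661655/2431772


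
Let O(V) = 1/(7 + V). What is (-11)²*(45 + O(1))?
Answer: 43681/8 ≈ 5460.1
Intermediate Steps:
(-11)²*(45 + O(1)) = (-11)²*(45 + 1/(7 + 1)) = 121*(45 + 1/8) = 121*(45 + ⅛) = 121*(361/8) = 43681/8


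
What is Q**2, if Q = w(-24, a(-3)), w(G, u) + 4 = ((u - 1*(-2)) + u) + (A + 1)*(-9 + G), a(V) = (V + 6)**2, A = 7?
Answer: 61504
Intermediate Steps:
a(V) = (6 + V)**2
w(G, u) = -74 + 2*u + 8*G (w(G, u) = -4 + (((u - 1*(-2)) + u) + (7 + 1)*(-9 + G)) = -4 + (((u + 2) + u) + 8*(-9 + G)) = -4 + (((2 + u) + u) + (-72 + 8*G)) = -4 + ((2 + 2*u) + (-72 + 8*G)) = -4 + (-70 + 2*u + 8*G) = -74 + 2*u + 8*G)
Q = -248 (Q = -74 + 2*(6 - 3)**2 + 8*(-24) = -74 + 2*3**2 - 192 = -74 + 2*9 - 192 = -74 + 18 - 192 = -248)
Q**2 = (-248)**2 = 61504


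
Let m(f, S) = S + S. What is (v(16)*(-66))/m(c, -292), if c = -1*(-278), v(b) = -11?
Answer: -363/292 ≈ -1.2432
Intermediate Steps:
c = 278
m(f, S) = 2*S
(v(16)*(-66))/m(c, -292) = (-11*(-66))/((2*(-292))) = 726/(-584) = 726*(-1/584) = -363/292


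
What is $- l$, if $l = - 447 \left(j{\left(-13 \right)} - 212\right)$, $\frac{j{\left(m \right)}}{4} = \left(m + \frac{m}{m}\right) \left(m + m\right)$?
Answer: $463092$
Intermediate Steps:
$j{\left(m \right)} = 8 m \left(1 + m\right)$ ($j{\left(m \right)} = 4 \left(m + \frac{m}{m}\right) \left(m + m\right) = 4 \left(m + 1\right) 2 m = 4 \left(1 + m\right) 2 m = 4 \cdot 2 m \left(1 + m\right) = 8 m \left(1 + m\right)$)
$l = -463092$ ($l = - 447 \left(8 \left(-13\right) \left(1 - 13\right) - 212\right) = - 447 \left(8 \left(-13\right) \left(-12\right) - 212\right) = - 447 \left(1248 - 212\right) = \left(-447\right) 1036 = -463092$)
$- l = \left(-1\right) \left(-463092\right) = 463092$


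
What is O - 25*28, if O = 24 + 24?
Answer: -652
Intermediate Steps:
O = 48
O - 25*28 = 48 - 25*28 = 48 - 700 = -652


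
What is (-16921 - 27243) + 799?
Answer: -43365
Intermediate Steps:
(-16921 - 27243) + 799 = -44164 + 799 = -43365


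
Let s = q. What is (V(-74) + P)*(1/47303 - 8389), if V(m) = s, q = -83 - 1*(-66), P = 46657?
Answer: -18507911750240/47303 ≈ -3.9126e+8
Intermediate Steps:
q = -17 (q = -83 + 66 = -17)
s = -17
V(m) = -17
(V(-74) + P)*(1/47303 - 8389) = (-17 + 46657)*(1/47303 - 8389) = 46640*(1/47303 - 8389) = 46640*(-396824866/47303) = -18507911750240/47303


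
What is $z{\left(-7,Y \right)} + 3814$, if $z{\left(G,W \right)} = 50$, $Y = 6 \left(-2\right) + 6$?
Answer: $3864$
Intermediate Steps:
$Y = -6$ ($Y = -12 + 6 = -6$)
$z{\left(-7,Y \right)} + 3814 = 50 + 3814 = 3864$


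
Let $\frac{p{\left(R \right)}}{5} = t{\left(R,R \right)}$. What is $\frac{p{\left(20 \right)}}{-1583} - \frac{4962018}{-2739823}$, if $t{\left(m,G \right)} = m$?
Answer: $\frac{7580892194}{4337139809} \approx 1.7479$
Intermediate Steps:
$p{\left(R \right)} = 5 R$
$\frac{p{\left(20 \right)}}{-1583} - \frac{4962018}{-2739823} = \frac{5 \cdot 20}{-1583} - \frac{4962018}{-2739823} = 100 \left(- \frac{1}{1583}\right) - - \frac{4962018}{2739823} = - \frac{100}{1583} + \frac{4962018}{2739823} = \frac{7580892194}{4337139809}$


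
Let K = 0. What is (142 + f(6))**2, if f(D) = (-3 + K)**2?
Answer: 22801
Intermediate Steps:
f(D) = 9 (f(D) = (-3 + 0)**2 = (-3)**2 = 9)
(142 + f(6))**2 = (142 + 9)**2 = 151**2 = 22801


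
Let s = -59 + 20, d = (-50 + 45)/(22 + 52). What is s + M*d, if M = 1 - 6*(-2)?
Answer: -2951/74 ≈ -39.878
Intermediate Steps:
d = -5/74 ≈ -0.067568
s = -39
M = 13 (M = 1 + 12 = 13)
s + M*d = -39 + 13*(-5/74) = -39 - 65/74 = -2951/74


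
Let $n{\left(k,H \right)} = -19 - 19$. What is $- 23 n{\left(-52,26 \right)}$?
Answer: $874$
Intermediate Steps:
$n{\left(k,H \right)} = -38$
$- 23 n{\left(-52,26 \right)} = \left(-23\right) \left(-38\right) = 874$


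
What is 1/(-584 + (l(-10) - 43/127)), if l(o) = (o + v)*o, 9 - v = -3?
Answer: -127/76751 ≈ -0.0016547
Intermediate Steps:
v = 12 (v = 9 - 1*(-3) = 9 + 3 = 12)
l(o) = o*(12 + o) (l(o) = (o + 12)*o = (12 + o)*o = o*(12 + o))
1/(-584 + (l(-10) - 43/127)) = 1/(-584 + (-10*(12 - 10) - 43/127)) = 1/(-584 + (-10*2 - 43*1/127)) = 1/(-584 + (-20 - 43/127)) = 1/(-584 - 2583/127) = 1/(-76751/127) = -127/76751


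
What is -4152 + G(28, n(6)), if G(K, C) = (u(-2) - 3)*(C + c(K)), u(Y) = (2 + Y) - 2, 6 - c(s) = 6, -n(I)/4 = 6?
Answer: -4032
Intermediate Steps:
n(I) = -24 (n(I) = -4*6 = -24)
c(s) = 0 (c(s) = 6 - 1*6 = 6 - 6 = 0)
u(Y) = Y
G(K, C) = -5*C (G(K, C) = (-2 - 3)*(C + 0) = -5*C)
-4152 + G(28, n(6)) = -4152 - 5*(-24) = -4152 + 120 = -4032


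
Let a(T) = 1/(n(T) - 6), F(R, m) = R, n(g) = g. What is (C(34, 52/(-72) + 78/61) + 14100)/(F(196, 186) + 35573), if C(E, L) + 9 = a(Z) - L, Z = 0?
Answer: 7735562/19637181 ≈ 0.39392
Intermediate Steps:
a(T) = 1/(-6 + T) (a(T) = 1/(T - 6) = 1/(-6 + T))
C(E, L) = -55/6 - L (C(E, L) = -9 + (1/(-6 + 0) - L) = -9 + (1/(-6) - L) = -9 + (-⅙ - L) = -55/6 - L)
(C(34, 52/(-72) + 78/61) + 14100)/(F(196, 186) + 35573) = ((-55/6 - (52/(-72) + 78/61)) + 14100)/(196 + 35573) = ((-55/6 - (52*(-1/72) + 78*(1/61))) + 14100)/35769 = ((-55/6 - (-13/18 + 78/61)) + 14100)*(1/35769) = ((-55/6 - 1*611/1098) + 14100)*(1/35769) = ((-55/6 - 611/1098) + 14100)*(1/35769) = (-5338/549 + 14100)*(1/35769) = (7735562/549)*(1/35769) = 7735562/19637181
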